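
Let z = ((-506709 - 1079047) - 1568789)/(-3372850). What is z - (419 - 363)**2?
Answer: -2114820611/674570 ≈ -3135.1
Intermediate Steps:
z = 630909/674570 (z = (-1585756 - 1568789)*(-1/3372850) = -3154545*(-1/3372850) = 630909/674570 ≈ 0.93528)
z - (419 - 363)**2 = 630909/674570 - (419 - 363)**2 = 630909/674570 - 1*56**2 = 630909/674570 - 1*3136 = 630909/674570 - 3136 = -2114820611/674570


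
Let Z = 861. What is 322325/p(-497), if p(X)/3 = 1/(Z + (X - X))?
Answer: 92507275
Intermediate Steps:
p(X) = 1/287 (p(X) = 3/(861 + (X - X)) = 3/(861 + 0) = 3/861 = 3*(1/861) = 1/287)
322325/p(-497) = 322325/(1/287) = 322325*287 = 92507275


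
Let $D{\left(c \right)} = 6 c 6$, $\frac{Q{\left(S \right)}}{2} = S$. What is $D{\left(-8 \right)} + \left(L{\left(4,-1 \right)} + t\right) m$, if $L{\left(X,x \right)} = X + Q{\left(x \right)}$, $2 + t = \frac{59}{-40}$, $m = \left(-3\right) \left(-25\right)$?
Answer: $- \frac{3189}{8} \approx -398.63$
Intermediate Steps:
$m = 75$
$Q{\left(S \right)} = 2 S$
$D{\left(c \right)} = 36 c$
$t = - \frac{139}{40}$ ($t = -2 + \frac{59}{-40} = -2 + 59 \left(- \frac{1}{40}\right) = -2 - \frac{59}{40} = - \frac{139}{40} \approx -3.475$)
$L{\left(X,x \right)} = X + 2 x$
$D{\left(-8 \right)} + \left(L{\left(4,-1 \right)} + t\right) m = 36 \left(-8\right) + \left(\left(4 + 2 \left(-1\right)\right) - \frac{139}{40}\right) 75 = -288 + \left(\left(4 - 2\right) - \frac{139}{40}\right) 75 = -288 + \left(2 - \frac{139}{40}\right) 75 = -288 - \frac{885}{8} = - \frac{3189}{8}$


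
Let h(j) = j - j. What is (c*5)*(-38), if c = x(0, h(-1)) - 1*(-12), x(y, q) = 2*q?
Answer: -2280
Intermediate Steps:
h(j) = 0
c = 12 (c = 2*0 - 1*(-12) = 0 + 12 = 12)
(c*5)*(-38) = (12*5)*(-38) = 60*(-38) = -2280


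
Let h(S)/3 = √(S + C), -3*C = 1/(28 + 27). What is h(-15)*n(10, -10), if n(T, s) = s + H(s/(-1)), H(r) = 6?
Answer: -8*I*√102135/55 ≈ -46.485*I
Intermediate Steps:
n(T, s) = 6 + s (n(T, s) = s + 6 = 6 + s)
C = -1/165 (C = -1/(3*(28 + 27)) = -⅓/55 = -⅓*1/55 = -1/165 ≈ -0.0060606)
h(S) = 3*√(-1/165 + S) (h(S) = 3*√(S - 1/165) = 3*√(-1/165 + S))
h(-15)*n(10, -10) = (√(-165 + 27225*(-15))/55)*(6 - 10) = (√(-165 - 408375)/55)*(-4) = (√(-408540)/55)*(-4) = ((2*I*√102135)/55)*(-4) = (2*I*√102135/55)*(-4) = -8*I*√102135/55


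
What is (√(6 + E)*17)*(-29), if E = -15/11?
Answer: -493*√561/11 ≈ -1061.5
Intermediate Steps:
E = -15/11 (E = -15*1/11 = -15/11 ≈ -1.3636)
(√(6 + E)*17)*(-29) = (√(6 - 15/11)*17)*(-29) = (√(51/11)*17)*(-29) = ((√561/11)*17)*(-29) = (17*√561/11)*(-29) = -493*√561/11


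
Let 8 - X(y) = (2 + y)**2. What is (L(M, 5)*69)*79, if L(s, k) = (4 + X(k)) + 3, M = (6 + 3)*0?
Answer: -185334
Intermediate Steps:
X(y) = 8 - (2 + y)**2
M = 0 (M = 9*0 = 0)
L(s, k) = 15 - (2 + k)**2 (L(s, k) = (4 + (8 - (2 + k)**2)) + 3 = (12 - (2 + k)**2) + 3 = 15 - (2 + k)**2)
(L(M, 5)*69)*79 = ((15 - (2 + 5)**2)*69)*79 = ((15 - 1*7**2)*69)*79 = ((15 - 1*49)*69)*79 = ((15 - 49)*69)*79 = -34*69*79 = -2346*79 = -185334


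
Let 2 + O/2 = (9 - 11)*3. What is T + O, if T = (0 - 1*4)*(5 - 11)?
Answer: 8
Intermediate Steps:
O = -16 (O = -4 + 2*((9 - 11)*3) = -4 + 2*(-2*3) = -4 + 2*(-6) = -4 - 12 = -16)
T = 24 (T = (0 - 4)*(-6) = -4*(-6) = 24)
T + O = 24 - 16 = 8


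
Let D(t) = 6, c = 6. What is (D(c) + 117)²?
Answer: 15129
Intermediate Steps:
(D(c) + 117)² = (6 + 117)² = 123² = 15129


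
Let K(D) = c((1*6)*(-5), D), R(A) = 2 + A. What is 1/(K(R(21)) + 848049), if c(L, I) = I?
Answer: 1/848072 ≈ 1.1791e-6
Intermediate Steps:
K(D) = D
1/(K(R(21)) + 848049) = 1/((2 + 21) + 848049) = 1/(23 + 848049) = 1/848072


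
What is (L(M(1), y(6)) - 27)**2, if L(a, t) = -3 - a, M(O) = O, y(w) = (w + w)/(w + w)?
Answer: 961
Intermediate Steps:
y(w) = 1 (y(w) = (2*w)/((2*w)) = (2*w)*(1/(2*w)) = 1)
L(a, t) = -3 - a
(L(M(1), y(6)) - 27)**2 = ((-3 - 1*1) - 27)**2 = ((-3 - 1) - 27)**2 = (-4 - 27)**2 = (-31)**2 = 961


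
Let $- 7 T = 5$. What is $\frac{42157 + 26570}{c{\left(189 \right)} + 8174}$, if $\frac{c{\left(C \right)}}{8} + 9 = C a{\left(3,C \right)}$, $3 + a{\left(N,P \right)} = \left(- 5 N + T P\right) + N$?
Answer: $- \frac{68727}{218698} \approx -0.31426$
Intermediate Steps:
$T = - \frac{5}{7}$ ($T = \left(- \frac{1}{7}\right) 5 = - \frac{5}{7} \approx -0.71429$)
$a{\left(N,P \right)} = -3 - 4 N - \frac{5 P}{7}$ ($a{\left(N,P \right)} = -3 - \left(4 N + \frac{5 P}{7}\right) = -3 - 4 N - \frac{5 P}{7}$)
$c{\left(C \right)} = -72 + 8 C \left(-15 - \frac{5 C}{7}\right)$ ($c{\left(C \right)} = -72 + 8 C \left(-3 - 12 - \frac{5 C}{7}\right) = -72 + 8 C \left(-15 - \frac{5 C}{7}\right)$)
$\frac{42157 + 26570}{c{\left(189 \right)} + 8174} = \frac{42157 + 26570}{\left(-72 + \frac{40}{7} \cdot 189 \left(-21 - 189\right)\right) + 8174} = \frac{68727}{\left(-72 + \frac{40}{7} \cdot 189 \left(-21 - 189\right)\right) + 8174} = \frac{68727}{\left(-72 + \frac{40}{7} \cdot 189 \left(-210\right)\right) + 8174} = \frac{68727}{\left(-72 - 226800\right) + 8174} = \frac{68727}{-226872 + 8174} = \frac{68727}{-218698} = 68727 \left(- \frac{1}{218698}\right) = - \frac{68727}{218698}$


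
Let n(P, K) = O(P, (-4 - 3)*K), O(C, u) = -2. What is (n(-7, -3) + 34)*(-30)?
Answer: -960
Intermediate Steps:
n(P, K) = -2
(n(-7, -3) + 34)*(-30) = (-2 + 34)*(-30) = 32*(-30) = -960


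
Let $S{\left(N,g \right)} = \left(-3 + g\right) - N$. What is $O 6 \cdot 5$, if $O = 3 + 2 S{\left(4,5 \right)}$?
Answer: $-30$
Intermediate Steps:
$S{\left(N,g \right)} = -3 + g - N$
$O = -1$ ($O = 3 + 2 \left(-3 + 5 - 4\right) = 3 + 2 \left(-2\right) = 3 - 4 = -1$)
$O 6 \cdot 5 = \left(-1\right) 6 \cdot 5 = \left(-6\right) 5 = -30$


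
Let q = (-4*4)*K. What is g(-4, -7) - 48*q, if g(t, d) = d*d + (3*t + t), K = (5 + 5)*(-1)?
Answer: -7647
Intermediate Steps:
K = -10 (K = 10*(-1) = -10)
q = 160 (q = -4*4*(-10) = -16*(-10) = 160)
g(t, d) = d² + 4*t
g(-4, -7) - 48*q = ((-7)² + 4*(-4)) - 48*160 = (49 - 16) - 7680 = 33 - 7680 = -7647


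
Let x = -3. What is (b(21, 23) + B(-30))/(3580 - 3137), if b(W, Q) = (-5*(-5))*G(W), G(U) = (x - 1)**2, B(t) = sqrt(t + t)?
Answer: 400/443 + 2*I*sqrt(15)/443 ≈ 0.90293 + 0.017485*I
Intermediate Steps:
B(t) = sqrt(2)*sqrt(t) (B(t) = sqrt(2*t) = sqrt(2)*sqrt(t))
G(U) = 16 (G(U) = (-3 - 1)**2 = (-4)**2 = 16)
b(W, Q) = 400 (b(W, Q) = -5*(-5)*16 = 25*16 = 400)
(b(21, 23) + B(-30))/(3580 - 3137) = (400 + sqrt(2)*sqrt(-30))/(3580 - 3137) = (400 + sqrt(2)*(I*sqrt(30)))/443 = (400 + 2*I*sqrt(15))*(1/443) = 400/443 + 2*I*sqrt(15)/443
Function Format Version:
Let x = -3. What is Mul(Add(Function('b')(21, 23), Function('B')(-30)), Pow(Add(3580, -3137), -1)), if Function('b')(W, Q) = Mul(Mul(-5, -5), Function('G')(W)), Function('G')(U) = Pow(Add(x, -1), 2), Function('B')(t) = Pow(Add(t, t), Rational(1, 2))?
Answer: Add(Rational(400, 443), Mul(Rational(2, 443), I, Pow(15, Rational(1, 2)))) ≈ Add(0.90293, Mul(0.017485, I))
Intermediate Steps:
Function('B')(t) = Mul(Pow(2, Rational(1, 2)), Pow(t, Rational(1, 2))) (Function('B')(t) = Pow(Mul(2, t), Rational(1, 2)) = Mul(Pow(2, Rational(1, 2)), Pow(t, Rational(1, 2))))
Function('G')(U) = 16 (Function('G')(U) = Pow(Add(-3, -1), 2) = Pow(-4, 2) = 16)
Function('b')(W, Q) = 400 (Function('b')(W, Q) = Mul(Mul(-5, -5), 16) = Mul(25, 16) = 400)
Mul(Add(Function('b')(21, 23), Function('B')(-30)), Pow(Add(3580, -3137), -1)) = Mul(Add(400, Mul(Pow(2, Rational(1, 2)), Pow(-30, Rational(1, 2)))), Pow(Add(3580, -3137), -1)) = Mul(Add(400, Mul(Pow(2, Rational(1, 2)), Mul(I, Pow(30, Rational(1, 2))))), Pow(443, -1)) = Mul(Add(400, Mul(2, I, Pow(15, Rational(1, 2)))), Rational(1, 443)) = Add(Rational(400, 443), Mul(Rational(2, 443), I, Pow(15, Rational(1, 2))))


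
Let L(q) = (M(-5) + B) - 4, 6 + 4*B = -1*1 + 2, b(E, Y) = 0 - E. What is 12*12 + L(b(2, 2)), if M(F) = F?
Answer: 535/4 ≈ 133.75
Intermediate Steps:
b(E, Y) = -E
B = -5/4 (B = -3/2 + (-1*1 + 2)/4 = -3/2 + (-1 + 2)/4 = -3/2 + (¼)*1 = -3/2 + ¼ = -5/4 ≈ -1.2500)
L(q) = -41/4 (L(q) = (-5 - 5/4) - 4 = -25/4 - 4 = -41/4)
12*12 + L(b(2, 2)) = 12*12 - 41/4 = 144 - 41/4 = 535/4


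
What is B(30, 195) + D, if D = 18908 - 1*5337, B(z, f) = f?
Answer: 13766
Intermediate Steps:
D = 13571 (D = 18908 - 5337 = 13571)
B(30, 195) + D = 195 + 13571 = 13766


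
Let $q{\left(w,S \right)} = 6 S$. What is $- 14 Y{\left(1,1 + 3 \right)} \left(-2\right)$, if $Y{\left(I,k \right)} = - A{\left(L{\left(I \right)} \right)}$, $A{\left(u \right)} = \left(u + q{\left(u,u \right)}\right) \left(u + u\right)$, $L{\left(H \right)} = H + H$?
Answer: $-1568$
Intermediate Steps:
$L{\left(H \right)} = 2 H$
$A{\left(u \right)} = 14 u^{2}$ ($A{\left(u \right)} = \left(u + 6 u\right) \left(u + u\right) = 7 u 2 u = 14 u^{2}$)
$Y{\left(I,k \right)} = - 56 I^{2}$ ($Y{\left(I,k \right)} = - 14 \left(2 I\right)^{2} = - 14 \cdot 4 I^{2} = - 56 I^{2}$)
$- 14 Y{\left(1,1 + 3 \right)} \left(-2\right) = - 14 \left(- 56 \cdot 1^{2}\right) \left(-2\right) = - 14 \left(\left(-56\right) 1\right) \left(-2\right) = \left(-14\right) \left(-56\right) \left(-2\right) = 784 \left(-2\right) = -1568$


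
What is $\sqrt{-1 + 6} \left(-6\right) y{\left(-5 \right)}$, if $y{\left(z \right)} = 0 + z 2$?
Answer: $60 \sqrt{5} \approx 134.16$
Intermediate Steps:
$y{\left(z \right)} = 2 z$ ($y{\left(z \right)} = 0 + 2 z = 2 z$)
$\sqrt{-1 + 6} \left(-6\right) y{\left(-5 \right)} = \sqrt{-1 + 6} \left(-6\right) 2 \left(-5\right) = \sqrt{5} \left(-6\right) \left(-10\right) = - 6 \sqrt{5} \left(-10\right) = 60 \sqrt{5}$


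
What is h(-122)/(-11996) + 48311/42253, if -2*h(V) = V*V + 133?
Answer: 1793590813/1013733976 ≈ 1.7693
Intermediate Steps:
h(V) = -133/2 - V²/2 (h(V) = -(V*V + 133)/2 = -(V² + 133)/2 = -(133 + V²)/2 = -133/2 - V²/2)
h(-122)/(-11996) + 48311/42253 = (-133/2 - ½*(-122)²)/(-11996) + 48311/42253 = (-133/2 - ½*14884)*(-1/11996) + 48311*(1/42253) = (-133/2 - 7442)*(-1/11996) + 48311/42253 = -15017/2*(-1/11996) + 48311/42253 = 15017/23992 + 48311/42253 = 1793590813/1013733976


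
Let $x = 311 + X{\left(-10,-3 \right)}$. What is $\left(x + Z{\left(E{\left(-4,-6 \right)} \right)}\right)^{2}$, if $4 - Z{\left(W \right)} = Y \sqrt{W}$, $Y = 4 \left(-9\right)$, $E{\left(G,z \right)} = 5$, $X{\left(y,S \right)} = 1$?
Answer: $106336 + 22752 \sqrt{5} \approx 1.5721 \cdot 10^{5}$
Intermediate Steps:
$Y = -36$
$Z{\left(W \right)} = 4 + 36 \sqrt{W}$ ($Z{\left(W \right)} = 4 - - 36 \sqrt{W} = 4 + 36 \sqrt{W}$)
$x = 312$ ($x = 311 + 1 = 312$)
$\left(x + Z{\left(E{\left(-4,-6 \right)} \right)}\right)^{2} = \left(312 + \left(4 + 36 \sqrt{5}\right)\right)^{2} = \left(316 + 36 \sqrt{5}\right)^{2}$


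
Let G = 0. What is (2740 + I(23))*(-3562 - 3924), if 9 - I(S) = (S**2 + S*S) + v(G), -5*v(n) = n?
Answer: -12658826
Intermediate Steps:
v(n) = -n/5
I(S) = 9 - 2*S**2 (I(S) = 9 - ((S**2 + S*S) - 1/5*0) = 9 - ((S**2 + S**2) + 0) = 9 - (2*S**2 + 0) = 9 - 2*S**2)
(2740 + I(23))*(-3562 - 3924) = (2740 + (9 - 2*23**2))*(-3562 - 3924) = (2740 + (9 - 2*529))*(-7486) = (2740 + (9 - 1058))*(-7486) = (2740 - 1049)*(-7486) = 1691*(-7486) = -12658826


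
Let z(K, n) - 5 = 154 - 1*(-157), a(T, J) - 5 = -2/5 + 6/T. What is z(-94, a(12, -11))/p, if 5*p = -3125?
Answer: -316/625 ≈ -0.50560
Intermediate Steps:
p = -625 (p = (⅕)*(-3125) = -625)
a(T, J) = 23/5 + 6/T (a(T, J) = 5 + (-2/5 + 6/T) = 5 + (-2*⅕ + 6/T) = 5 + (-⅖ + 6/T) = 23/5 + 6/T)
z(K, n) = 316 (z(K, n) = 5 + (154 - 1*(-157)) = 5 + (154 + 157) = 5 + 311 = 316)
z(-94, a(12, -11))/p = 316/(-625) = 316*(-1/625) = -316/625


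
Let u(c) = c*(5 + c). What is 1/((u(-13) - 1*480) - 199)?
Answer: -1/575 ≈ -0.0017391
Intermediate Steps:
1/((u(-13) - 1*480) - 199) = 1/((-13*(5 - 13) - 1*480) - 199) = 1/((-13*(-8) - 480) - 199) = 1/((104 - 480) - 199) = 1/(-376 - 199) = 1/(-575) = -1/575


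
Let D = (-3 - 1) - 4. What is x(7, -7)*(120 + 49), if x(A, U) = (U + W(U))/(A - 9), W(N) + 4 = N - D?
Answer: 845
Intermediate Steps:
D = -8 (D = -4 - 4 = -8)
W(N) = 4 + N (W(N) = -4 + (N - 1*(-8)) = -4 + (N + 8) = -4 + (8 + N) = 4 + N)
x(A, U) = (4 + 2*U)/(-9 + A) (x(A, U) = (U + (4 + U))/(A - 9) = (4 + 2*U)/(-9 + A))
x(7, -7)*(120 + 49) = (2*(2 - 7)/(-9 + 7))*(120 + 49) = (2*(-5)/(-2))*169 = (2*(-1/2)*(-5))*169 = 5*169 = 845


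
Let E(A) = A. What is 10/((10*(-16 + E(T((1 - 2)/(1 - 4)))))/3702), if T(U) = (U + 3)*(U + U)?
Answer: -16659/62 ≈ -268.69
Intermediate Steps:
T(U) = 2*U*(3 + U) (T(U) = (3 + U)*(2*U) = 2*U*(3 + U))
10/((10*(-16 + E(T((1 - 2)/(1 - 4)))))/3702) = 10/((10*(-16 + 2*((1 - 2)/(1 - 4))*(3 + (1 - 2)/(1 - 4))))/3702) = 10/((10*(-16 + 2*(-1/(-3))*(3 - 1/(-3))))*(1/3702)) = 10/((10*(-16 + 2*(-1*(-1/3))*(3 - 1*(-1/3))))*(1/3702)) = 10/((10*(-16 + 2*(1/3)*(3 + 1/3)))*(1/3702)) = 10/((10*(-16 + 2*(1/3)*(10/3)))*(1/3702)) = 10/((10*(-16 + 20/9))*(1/3702)) = 10/((10*(-124/9))*(1/3702)) = 10/(-1240/9*1/3702) = 10/(-620/16659) = -16659/620*10 = -16659/62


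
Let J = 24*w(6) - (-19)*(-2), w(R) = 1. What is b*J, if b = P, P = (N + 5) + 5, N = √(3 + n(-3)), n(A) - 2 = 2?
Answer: -140 - 14*√7 ≈ -177.04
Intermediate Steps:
n(A) = 4 (n(A) = 2 + 2 = 4)
N = √7 (N = √(3 + 4) = √7 ≈ 2.6458)
J = -14 (J = 24*1 - (-19)*(-2) = 24 - 1*38 = 24 - 38 = -14)
P = 10 + √7 (P = (√7 + 5) + 5 = (5 + √7) + 5 = 10 + √7 ≈ 12.646)
b = 10 + √7 ≈ 12.646
b*J = (10 + √7)*(-14) = -140 - 14*√7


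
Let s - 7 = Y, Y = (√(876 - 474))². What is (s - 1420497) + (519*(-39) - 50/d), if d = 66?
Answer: -47530882/33 ≈ -1.4403e+6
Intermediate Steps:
Y = 402 (Y = (√402)² = 402)
s = 409 (s = 7 + 402 = 409)
(s - 1420497) + (519*(-39) - 50/d) = (409 - 1420497) + (519*(-39) - 50/66) = -1420088 + (-20241 - 50*1/66) = -1420088 + (-20241 - 25/33) = -1420088 - 667978/33 = -47530882/33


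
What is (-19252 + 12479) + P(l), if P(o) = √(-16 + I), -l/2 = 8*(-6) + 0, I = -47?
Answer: -6773 + 3*I*√7 ≈ -6773.0 + 7.9373*I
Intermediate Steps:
l = 96 (l = -2*(8*(-6) + 0) = -2*(-48 + 0) = -2*(-48) = 96)
P(o) = 3*I*√7 (P(o) = √(-16 - 47) = √(-63) = 3*I*√7)
(-19252 + 12479) + P(l) = (-19252 + 12479) + 3*I*√7 = -6773 + 3*I*√7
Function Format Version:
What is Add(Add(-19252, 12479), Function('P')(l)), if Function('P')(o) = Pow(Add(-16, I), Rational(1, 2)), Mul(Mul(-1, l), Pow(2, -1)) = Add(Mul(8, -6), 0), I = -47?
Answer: Add(-6773, Mul(3, I, Pow(7, Rational(1, 2)))) ≈ Add(-6773.0, Mul(7.9373, I))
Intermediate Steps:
l = 96 (l = Mul(-2, Add(Mul(8, -6), 0)) = Mul(-2, Add(-48, 0)) = Mul(-2, -48) = 96)
Function('P')(o) = Mul(3, I, Pow(7, Rational(1, 2))) (Function('P')(o) = Pow(Add(-16, -47), Rational(1, 2)) = Pow(-63, Rational(1, 2)) = Mul(3, I, Pow(7, Rational(1, 2))))
Add(Add(-19252, 12479), Function('P')(l)) = Add(Add(-19252, 12479), Mul(3, I, Pow(7, Rational(1, 2)))) = Add(-6773, Mul(3, I, Pow(7, Rational(1, 2))))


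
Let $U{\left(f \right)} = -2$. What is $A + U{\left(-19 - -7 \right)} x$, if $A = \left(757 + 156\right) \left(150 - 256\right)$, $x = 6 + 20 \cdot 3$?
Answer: $-96910$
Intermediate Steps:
$x = 66$ ($x = 6 + 60 = 66$)
$A = -96778$ ($A = 913 \left(-106\right) = -96778$)
$A + U{\left(-19 - -7 \right)} x = -96778 - 132 = -96910$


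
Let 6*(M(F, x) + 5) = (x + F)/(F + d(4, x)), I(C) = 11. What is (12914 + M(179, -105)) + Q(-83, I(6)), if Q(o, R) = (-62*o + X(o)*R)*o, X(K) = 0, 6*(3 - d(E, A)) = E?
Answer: -225329659/544 ≈ -4.1421e+5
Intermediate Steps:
d(E, A) = 3 - E/6
M(F, x) = -5 + (F + x)/(6*(7/3 + F)) (M(F, x) = -5 + ((x + F)/(F + (3 - ⅙*4)))/6 = -5 + ((F + x)/(F + (3 - ⅔)))/6 = -5 + ((F + x)/(F + 7/3))/6 = -5 + ((F + x)/(7/3 + F))/6 = -5 + (F + x)/(6*(7/3 + F)))
Q(o, R) = -62*o² (Q(o, R) = (-62*o + 0*R)*o = (-62*o + 0)*o = (-62*o)*o = -62*o²)
(12914 + M(179, -105)) + Q(-83, I(6)) = (12914 + (-70 - 105 - 29*179)/(2*(7 + 3*179))) - 62*(-83)² = (12914 + (-70 - 105 - 5191)/(2*(7 + 537))) - 62*6889 = (12914 + (½)*(-5366)/544) - 427118 = (12914 + (½)*(1/544)*(-5366)) - 427118 = (12914 - 2683/544) - 427118 = 7022533/544 - 427118 = -225329659/544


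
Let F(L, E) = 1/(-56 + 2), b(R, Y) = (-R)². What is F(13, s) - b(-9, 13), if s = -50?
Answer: -4375/54 ≈ -81.019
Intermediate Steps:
b(R, Y) = R²
F(L, E) = -1/54 (F(L, E) = 1/(-54) = -1/54)
F(13, s) - b(-9, 13) = -1/54 - 1*(-9)² = -1/54 - 1*81 = -1/54 - 81 = -4375/54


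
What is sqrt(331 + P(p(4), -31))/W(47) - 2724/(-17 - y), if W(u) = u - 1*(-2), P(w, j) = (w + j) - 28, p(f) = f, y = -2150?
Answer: -908/711 + 2*sqrt(69)/49 ≈ -0.93803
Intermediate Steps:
P(w, j) = -28 + j + w (P(w, j) = (j + w) - 28 = -28 + j + w)
W(u) = 2 + u (W(u) = u + 2 = 2 + u)
sqrt(331 + P(p(4), -31))/W(47) - 2724/(-17 - y) = sqrt(331 + (-28 - 31 + 4))/(2 + 47) - 2724/(-17 - 1*(-2150)) = sqrt(331 - 55)/49 - 2724/(-17 + 2150) = sqrt(276)*(1/49) - 2724/2133 = (2*sqrt(69))*(1/49) - 2724*1/2133 = 2*sqrt(69)/49 - 908/711 = -908/711 + 2*sqrt(69)/49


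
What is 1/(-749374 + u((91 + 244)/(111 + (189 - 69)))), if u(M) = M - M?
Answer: -1/749374 ≈ -1.3344e-6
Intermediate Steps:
u(M) = 0
1/(-749374 + u((91 + 244)/(111 + (189 - 69)))) = 1/(-749374 + 0) = 1/(-749374) = -1/749374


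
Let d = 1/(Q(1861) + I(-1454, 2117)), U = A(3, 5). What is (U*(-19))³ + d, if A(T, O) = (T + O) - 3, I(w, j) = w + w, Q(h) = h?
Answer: -897671626/1047 ≈ -8.5738e+5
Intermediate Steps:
I(w, j) = 2*w
A(T, O) = -3 + O + T (A(T, O) = (O + T) - 3 = -3 + O + T)
U = 5 (U = -3 + 5 + 3 = 5)
d = -1/1047 (d = 1/(1861 + 2*(-1454)) = 1/(1861 - 2908) = 1/(-1047) = -1/1047 ≈ -0.00095511)
(U*(-19))³ + d = (5*(-19))³ - 1/1047 = (-95)³ - 1/1047 = -857375 - 1/1047 = -897671626/1047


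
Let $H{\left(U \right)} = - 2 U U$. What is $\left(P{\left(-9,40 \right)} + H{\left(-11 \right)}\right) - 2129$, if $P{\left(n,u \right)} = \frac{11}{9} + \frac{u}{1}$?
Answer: $- \frac{20968}{9} \approx -2329.8$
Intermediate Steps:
$H{\left(U \right)} = - 2 U^{2}$
$P{\left(n,u \right)} = \frac{11}{9} + u$ ($P{\left(n,u \right)} = 11 \cdot \frac{1}{9} + u 1 = \frac{11}{9} + u$)
$\left(P{\left(-9,40 \right)} + H{\left(-11 \right)}\right) - 2129 = \left(\left(\frac{11}{9} + 40\right) - 2 \left(-11\right)^{2}\right) - 2129 = \left(\frac{371}{9} - 242\right) - 2129 = - \frac{1807}{9} - 2129 = - \frac{20968}{9}$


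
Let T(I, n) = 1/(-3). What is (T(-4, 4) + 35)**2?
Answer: 10816/9 ≈ 1201.8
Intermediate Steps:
T(I, n) = -1/3
(T(-4, 4) + 35)**2 = (-1/3 + 35)**2 = (104/3)**2 = 10816/9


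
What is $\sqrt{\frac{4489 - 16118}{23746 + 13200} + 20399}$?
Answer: $\frac{5 \sqrt{27027442}}{182} \approx 142.82$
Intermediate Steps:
$\sqrt{\frac{4489 - 16118}{23746 + 13200} + 20399} = \sqrt{- \frac{11629}{36946} + 20399} = \sqrt{\left(-11629\right) \frac{1}{36946} + 20399} = \sqrt{- \frac{401}{1274} + 20399} = \sqrt{\frac{25987925}{1274}} = \frac{5 \sqrt{27027442}}{182}$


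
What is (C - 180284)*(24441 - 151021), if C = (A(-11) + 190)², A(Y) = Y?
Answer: 18764598940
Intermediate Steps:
C = 32041 (C = (-11 + 190)² = 179² = 32041)
(C - 180284)*(24441 - 151021) = (32041 - 180284)*(24441 - 151021) = -148243*(-126580) = 18764598940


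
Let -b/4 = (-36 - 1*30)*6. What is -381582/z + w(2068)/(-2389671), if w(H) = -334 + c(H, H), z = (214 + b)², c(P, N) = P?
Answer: -5272765067/44398494066 ≈ -0.11876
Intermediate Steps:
b = 1584 (b = -4*(-36 - 1*30)*6 = -4*(-36 - 30)*6 = -(-264)*6 = -4*(-396) = 1584)
z = 3232804 (z = (214 + 1584)² = 1798² = 3232804)
w(H) = -334 + H
-381582/z + w(2068)/(-2389671) = -381582/3232804 + (-334 + 2068)/(-2389671) = -381582*1/3232804 + 1734*(-1/2389671) = -6579/55738 - 578/796557 = -5272765067/44398494066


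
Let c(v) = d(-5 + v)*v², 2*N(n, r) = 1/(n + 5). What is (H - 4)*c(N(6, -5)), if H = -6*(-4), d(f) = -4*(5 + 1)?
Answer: -120/121 ≈ -0.99174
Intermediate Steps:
d(f) = -24 (d(f) = -4*6 = -24)
N(n, r) = 1/(2*(5 + n)) (N(n, r) = 1/(2*(n + 5)) = 1/(2*(5 + n)))
c(v) = -24*v²
H = 24
(H - 4)*c(N(6, -5)) = (24 - 4)*(-24*1/(4*(5 + 6)²)) = 20*(-24*((½)/11)²) = 20*(-24*((½)*(1/11))²) = 20*(-24*(1/22)²) = 20*(-24*1/484) = 20*(-6/121) = -120/121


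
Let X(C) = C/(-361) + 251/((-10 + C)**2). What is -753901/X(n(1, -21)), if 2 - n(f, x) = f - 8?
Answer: -272158261/90602 ≈ -3003.9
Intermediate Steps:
n(f, x) = 10 - f (n(f, x) = 2 - (f - 8) = 2 - (-8 + f) = 2 + (8 - f) = 10 - f)
X(C) = 251/(-10 + C)**2 - C/361 (X(C) = C*(-1/361) + 251/(-10 + C)**2 = -C/361 + 251/(-10 + C)**2 = 251/(-10 + C)**2 - C/361)
-753901/X(n(1, -21)) = -753901/(251/(-10 + (10 - 1*1))**2 - (10 - 1*1)/361) = -753901/(251/(-10 + (10 - 1))**2 - (10 - 1)/361) = -753901/(251/(-10 + 9)**2 - 1/361*9) = -753901/(251/(-1)**2 - 9/361) = -753901/(251*1 - 9/361) = -753901/(251 - 9/361) = -753901/90602/361 = -753901*361/90602 = -272158261/90602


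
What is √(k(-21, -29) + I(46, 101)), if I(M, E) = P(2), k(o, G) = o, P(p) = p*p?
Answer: I*√17 ≈ 4.1231*I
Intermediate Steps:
P(p) = p²
I(M, E) = 4 (I(M, E) = 2² = 4)
√(k(-21, -29) + I(46, 101)) = √(-21 + 4) = √(-17) = I*√17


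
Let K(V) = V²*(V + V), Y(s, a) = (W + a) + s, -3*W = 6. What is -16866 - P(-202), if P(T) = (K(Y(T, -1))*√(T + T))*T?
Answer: -16866 - 6961021000*I*√101 ≈ -16866.0 - 6.9957e+10*I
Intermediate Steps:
W = -2 (W = -⅓*6 = -2)
Y(s, a) = -2 + a + s (Y(s, a) = (-2 + a) + s = -2 + a + s)
K(V) = 2*V³ (K(V) = V²*(2*V) = 2*V³)
P(T) = 2*√2*T^(3/2)*(-3 + T)³ (P(T) = ((2*(-2 - 1 + T)³)*√(T + T))*T = ((2*(-3 + T)³)*√(2*T))*T = ((2*(-3 + T)³)*(√2*√T))*T = (2*√2*√T*(-3 + T)³)*T = 2*√2*T^(3/2)*(-3 + T)³)
-16866 - P(-202) = -16866 - 2*√2*(-202)^(3/2)*(-3 - 202)³ = -16866 - 2*√2*(-202*I*√202)*(-205)³ = -16866 - 2*√2*(-202*I*√202)*(-8615125) = -16866 - 6961021000*I*√101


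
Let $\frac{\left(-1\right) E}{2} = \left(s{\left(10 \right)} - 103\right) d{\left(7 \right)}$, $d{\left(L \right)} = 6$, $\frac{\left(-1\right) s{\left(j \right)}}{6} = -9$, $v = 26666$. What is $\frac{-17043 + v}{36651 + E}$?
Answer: $\frac{9623}{37239} \approx 0.25841$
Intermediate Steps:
$s{\left(j \right)} = 54$ ($s{\left(j \right)} = \left(-6\right) \left(-9\right) = 54$)
$E = 588$ ($E = - 2 \left(54 - 103\right) 6 = - 2 \left(\left(-49\right) 6\right) = \left(-2\right) \left(-294\right) = 588$)
$\frac{-17043 + v}{36651 + E} = \frac{-17043 + 26666}{36651 + 588} = \frac{9623}{37239}$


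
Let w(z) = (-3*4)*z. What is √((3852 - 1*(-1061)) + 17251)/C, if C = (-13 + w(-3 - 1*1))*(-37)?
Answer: -2*√5541/1295 ≈ -0.11496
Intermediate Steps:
w(z) = -12*z
C = -1295 (C = (-13 - 12*(-3 - 1*1))*(-37) = (-13 - 12*(-3 - 1))*(-37) = (-13 - 12*(-4))*(-37) = (-13 + 48)*(-37) = 35*(-37) = -1295)
√((3852 - 1*(-1061)) + 17251)/C = √((3852 - 1*(-1061)) + 17251)/(-1295) = √((3852 + 1061) + 17251)*(-1/1295) = √(4913 + 17251)*(-1/1295) = √22164*(-1/1295) = (2*√5541)*(-1/1295) = -2*√5541/1295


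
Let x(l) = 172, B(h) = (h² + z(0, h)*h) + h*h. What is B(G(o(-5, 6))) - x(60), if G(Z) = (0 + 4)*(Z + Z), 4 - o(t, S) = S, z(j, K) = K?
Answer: 596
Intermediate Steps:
o(t, S) = 4 - S
G(Z) = 8*Z (G(Z) = 4*(2*Z) = 8*Z)
B(h) = 3*h² (B(h) = (h² + h*h) + h*h = (h² + h²) + h² = 2*h² + h² = 3*h²)
B(G(o(-5, 6))) - x(60) = 3*(8*(4 - 1*6))² - 1*172 = 3*(8*(4 - 6))² - 172 = 3*(8*(-2))² - 172 = 3*(-16)² - 172 = 3*256 - 172 = 768 - 172 = 596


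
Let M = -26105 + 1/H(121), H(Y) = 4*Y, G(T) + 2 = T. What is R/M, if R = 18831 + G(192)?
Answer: -9206164/12634819 ≈ -0.72863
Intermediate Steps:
G(T) = -2 + T
M = -12634819/484 (M = -26105 + 1/(4*121) = -26105 + 1/484 = -12634819/484 ≈ -26105.)
R = 19021 (R = 18831 + (-2 + 192) = 18831 + 190 = 19021)
R/M = 19021/(-12634819/484) = 19021*(-484/12634819) = -9206164/12634819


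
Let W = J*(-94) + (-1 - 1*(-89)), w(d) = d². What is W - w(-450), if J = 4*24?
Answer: -211436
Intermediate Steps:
J = 96
W = -8936 (W = 96*(-94) + (-1 - 1*(-89)) = -9024 + (-1 + 89) = -9024 + 88 = -8936)
W - w(-450) = -8936 - 1*(-450)² = -8936 - 1*202500 = -8936 - 202500 = -211436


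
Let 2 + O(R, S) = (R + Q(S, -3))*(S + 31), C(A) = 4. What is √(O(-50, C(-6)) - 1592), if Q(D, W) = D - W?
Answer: I*√3099 ≈ 55.669*I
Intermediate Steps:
O(R, S) = -2 + (31 + S)*(3 + R + S) (O(R, S) = -2 + (R + (S - 1*(-3)))*(S + 31) = -2 + (R + (S + 3))*(31 + S) = -2 + (R + (3 + S))*(31 + S) = -2 + (3 + R + S)*(31 + S) = -2 + (31 + S)*(3 + R + S))
√(O(-50, C(-6)) - 1592) = √((91 + 4² + 31*(-50) + 34*4 - 50*4) - 1592) = √((91 + 16 - 1550 + 136 - 200) - 1592) = √(-1507 - 1592) = √(-3099) = I*√3099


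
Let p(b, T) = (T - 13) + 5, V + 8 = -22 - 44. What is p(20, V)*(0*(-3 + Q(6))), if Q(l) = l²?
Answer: 0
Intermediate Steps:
V = -74 (V = -8 + (-22 - 44) = -8 - 66 = -74)
p(b, T) = -8 + T (p(b, T) = (-13 + T) + 5 = -8 + T)
p(20, V)*(0*(-3 + Q(6))) = (-8 - 74)*(0*(-3 + 6²)) = -0*(-3 + 36) = -0*33 = -82*0 = 0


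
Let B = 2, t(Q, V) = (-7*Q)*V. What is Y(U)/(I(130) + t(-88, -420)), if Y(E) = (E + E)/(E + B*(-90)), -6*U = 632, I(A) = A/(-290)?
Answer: -2291/802809551 ≈ -2.8537e-6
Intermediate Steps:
t(Q, V) = -7*Q*V
I(A) = -A/290 (I(A) = A*(-1/290) = -A/290)
U = -316/3 (U = -⅙*632 = -316/3 ≈ -105.33)
Y(E) = 2*E/(-180 + E) (Y(E) = (E + E)/(E + 2*(-90)) = (2*E)/(E - 180) = (2*E)/(-180 + E) = 2*E/(-180 + E))
Y(U)/(I(130) + t(-88, -420)) = (2*(-316/3)/(-180 - 316/3))/(-1/290*130 - 7*(-88)*(-420)) = (2*(-316/3)/(-856/3))/(-13/29 - 258720) = (2*(-316/3)*(-3/856))/(-7502893/29) = (79/107)*(-29/7502893) = -2291/802809551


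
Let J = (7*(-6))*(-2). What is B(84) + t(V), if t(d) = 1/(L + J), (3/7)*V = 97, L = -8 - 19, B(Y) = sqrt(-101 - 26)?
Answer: 1/57 + I*sqrt(127) ≈ 0.017544 + 11.269*I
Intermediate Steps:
B(Y) = I*sqrt(127) (B(Y) = sqrt(-127) = I*sqrt(127))
J = 84 (J = -42*(-2) = 84)
L = -27
V = 679/3 (V = (7/3)*97 = 679/3 ≈ 226.33)
t(d) = 1/57 (t(d) = 1/(-27 + 84) = 1/57)
B(84) + t(V) = I*sqrt(127) + 1/57 = 1/57 + I*sqrt(127)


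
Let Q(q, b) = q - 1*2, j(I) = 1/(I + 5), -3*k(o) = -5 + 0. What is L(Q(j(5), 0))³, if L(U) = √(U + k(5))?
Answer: -7*I*√210/900 ≈ -0.11271*I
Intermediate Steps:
k(o) = 5/3 (k(o) = -(-5 + 0)/3 = -⅓*(-5) = 5/3)
j(I) = 1/(5 + I)
Q(q, b) = -2 + q (Q(q, b) = q - 2 = -2 + q)
L(U) = √(5/3 + U) (L(U) = √(U + 5/3) = √(5/3 + U))
L(Q(j(5), 0))³ = (√(15 + 9*(-2 + 1/(5 + 5)))/3)³ = (√(15 + 9*(-2 + 1/10))/3)³ = (√(15 + 9*(-2 + ⅒))/3)³ = (√(15 + 9*(-19/10))/3)³ = (√(15 - 171/10)/3)³ = (√(-21/10)/3)³ = ((I*√210/10)/3)³ = (I*√210/30)³ = -7*I*√210/900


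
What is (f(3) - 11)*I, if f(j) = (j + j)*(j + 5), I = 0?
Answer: 0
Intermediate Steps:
f(j) = 2*j*(5 + j) (f(j) = (2*j)*(5 + j) = 2*j*(5 + j))
(f(3) - 11)*I = (2*3*(5 + 3) - 11)*0 = (2*3*8 - 11)*0 = (48 - 11)*0 = 37*0 = 0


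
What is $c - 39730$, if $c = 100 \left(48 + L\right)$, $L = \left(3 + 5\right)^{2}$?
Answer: $-28530$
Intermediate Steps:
$L = 64$ ($L = 8^{2} = 64$)
$c = 11200$ ($c = 100 \left(48 + 64\right) = 100 \cdot 112 = 11200$)
$c - 39730 = 11200 - 39730 = -28530$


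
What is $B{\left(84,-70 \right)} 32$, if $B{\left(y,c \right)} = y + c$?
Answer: $448$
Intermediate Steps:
$B{\left(y,c \right)} = c + y$
$B{\left(84,-70 \right)} 32 = \left(-70 + 84\right) 32 = 14 \cdot 32 = 448$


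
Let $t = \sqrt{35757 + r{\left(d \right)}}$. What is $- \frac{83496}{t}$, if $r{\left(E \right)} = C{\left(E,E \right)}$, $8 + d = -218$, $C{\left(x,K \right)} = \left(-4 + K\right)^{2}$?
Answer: $- \frac{83496 \sqrt{88657}}{88657} \approx -280.42$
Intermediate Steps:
$d = -226$ ($d = -8 - 218 = -226$)
$r{\left(E \right)} = \left(-4 + E\right)^{2}$
$t = \sqrt{88657}$ ($t = \sqrt{35757 + \left(-4 - 226\right)^{2}} = \sqrt{35757 + \left(-230\right)^{2}} = \sqrt{35757 + 52900} = \sqrt{88657} \approx 297.75$)
$- \frac{83496}{t} = - \frac{83496}{\sqrt{88657}} = - 83496 \frac{\sqrt{88657}}{88657} = - \frac{83496 \sqrt{88657}}{88657}$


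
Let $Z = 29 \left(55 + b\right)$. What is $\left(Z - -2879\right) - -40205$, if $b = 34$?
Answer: $45665$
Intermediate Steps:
$Z = 2581$ ($Z = 29 \left(55 + 34\right) = 29 \cdot 89 = 2581$)
$\left(Z - -2879\right) - -40205 = \left(2581 - -2879\right) - -40205 = \left(2581 + 2879\right) + 40205 = 5460 + 40205 = 45665$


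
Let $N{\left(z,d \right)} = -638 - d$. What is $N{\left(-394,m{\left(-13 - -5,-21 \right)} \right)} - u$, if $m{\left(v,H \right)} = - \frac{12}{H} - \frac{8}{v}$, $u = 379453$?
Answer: $- \frac{2660648}{7} \approx -3.8009 \cdot 10^{5}$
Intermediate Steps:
$N{\left(-394,m{\left(-13 - -5,-21 \right)} \right)} - u = \left(-638 - \left(- \frac{12}{-21} - \frac{8}{-13 - -5}\right)\right) - 379453 = \left(-638 - \left(\left(-12\right) \left(- \frac{1}{21}\right) - \frac{8}{-13 + 5}\right)\right) - 379453 = \left(-638 - \left(\frac{4}{7} - \frac{8}{-8}\right)\right) - 379453 = \left(-638 - \left(\frac{4}{7} - -1\right)\right) - 379453 = \left(-638 - \left(\frac{4}{7} + 1\right)\right) - 379453 = \left(-638 - \frac{11}{7}\right) - 379453 = - \frac{4477}{7} - 379453 = - \frac{2660648}{7}$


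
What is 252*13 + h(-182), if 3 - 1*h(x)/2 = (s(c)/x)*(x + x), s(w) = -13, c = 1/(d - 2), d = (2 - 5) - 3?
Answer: 3334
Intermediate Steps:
d = -6 (d = -3 - 3 = -6)
c = -1/8 (c = 1/(-6 - 2) = 1/(-8) = -1/8 ≈ -0.12500)
h(x) = 58 (h(x) = 6 - 2*(-13/x)*(x + x) = 6 - 2*(-13/x)*2*x = 6 - 2*(-26) = 6 + 52 = 58)
252*13 + h(-182) = 252*13 + 58 = 3276 + 58 = 3334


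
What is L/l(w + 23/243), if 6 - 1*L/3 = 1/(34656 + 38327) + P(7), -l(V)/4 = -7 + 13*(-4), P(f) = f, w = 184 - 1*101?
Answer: -54738/4305997 ≈ -0.012712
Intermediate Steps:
w = 83 (w = 184 - 101 = 83)
l(V) = 236 (l(V) = -4*(-7 + 13*(-4)) = -4*(-7 - 52) = -4*(-59) = 236)
L = -218952/72983 (L = 18 - 3*(1/(34656 + 38327) + 7) = 18 - 3*(1/72983 + 7) = 18 - 3*510882/72983 = 18 - 1532646/72983 = -218952/72983 ≈ -3.0000)
L/l(w + 23/243) = -218952/72983/236 = -218952/72983*1/236 = -54738/4305997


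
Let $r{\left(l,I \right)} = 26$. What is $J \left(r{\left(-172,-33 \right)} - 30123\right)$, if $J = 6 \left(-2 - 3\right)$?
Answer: $902910$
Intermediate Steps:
$J = -30$ ($J = 6 \left(-2 - 3\right) = 6 \left(-5\right) = -30$)
$J \left(r{\left(-172,-33 \right)} - 30123\right) = - 30 \left(26 - 30123\right) = \left(-30\right) \left(-30097\right) = 902910$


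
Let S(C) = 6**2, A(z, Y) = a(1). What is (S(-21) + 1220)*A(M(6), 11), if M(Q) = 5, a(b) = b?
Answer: 1256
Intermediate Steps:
A(z, Y) = 1
S(C) = 36
(S(-21) + 1220)*A(M(6), 11) = (36 + 1220)*1 = 1256*1 = 1256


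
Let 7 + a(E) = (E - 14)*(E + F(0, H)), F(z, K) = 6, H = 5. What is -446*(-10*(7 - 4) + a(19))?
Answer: -39248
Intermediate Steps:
a(E) = -7 + (-14 + E)*(6 + E) (a(E) = -7 + (E - 14)*(E + 6) = -7 + (-14 + E)*(6 + E))
-446*(-10*(7 - 4) + a(19)) = -446*(-10*(7 - 4) + (-91 + 19² - 8*19)) = -446*(-10*3 + (-91 + 361 - 152)) = -446*(-30 + 118) = -446*88 = -39248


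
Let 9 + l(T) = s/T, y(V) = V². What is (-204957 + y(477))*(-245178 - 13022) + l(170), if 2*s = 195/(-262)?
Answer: -103833258726783/17816 ≈ -5.8281e+9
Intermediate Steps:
s = -195/524 (s = (195/(-262))/2 = (195*(-1/262))/2 = (½)*(-195/262) = -195/524 ≈ -0.37214)
l(T) = -9 - 195/(524*T)
(-204957 + y(477))*(-245178 - 13022) + l(170) = (-204957 + 477²)*(-245178 - 13022) + (-9 - 195/524/170) = (-204957 + 227529)*(-258200) + (-9 - 195/524*1/170) = 22572*(-258200) + (-9 - 39/17816) = -5828090400 - 160383/17816 = -103833258726783/17816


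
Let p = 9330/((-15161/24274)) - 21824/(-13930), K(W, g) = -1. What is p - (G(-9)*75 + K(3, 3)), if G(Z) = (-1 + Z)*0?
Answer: -1577137232103/105596365 ≈ -14936.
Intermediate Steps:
G(Z) = 0
p = -1577242828468/105596365 (p = 9330/((-15161*1/24274)) - 21824*(-1/13930) = 9330/(-15161/24274) + 10912/6965 = 9330*(-24274/15161) + 10912/6965 = -226476420/15161 + 10912/6965 = -1577242828468/105596365 ≈ -14937.)
p - (G(-9)*75 + K(3, 3)) = -1577242828468/105596365 - (0*75 - 1) = -1577242828468/105596365 - (0 - 1) = -1577242828468/105596365 - 1*(-1) = -1577242828468/105596365 + 1 = -1577137232103/105596365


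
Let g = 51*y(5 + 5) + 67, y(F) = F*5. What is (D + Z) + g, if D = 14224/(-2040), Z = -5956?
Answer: -853223/255 ≈ -3346.0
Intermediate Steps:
D = -1778/255 (D = 14224*(-1/2040) = -1778/255 ≈ -6.9725)
y(F) = 5*F
g = 2617 (g = 51*(5*(5 + 5)) + 67 = 51*(5*10) + 67 = 51*50 + 67 = 2550 + 67 = 2617)
(D + Z) + g = (-1778/255 - 5956) + 2617 = -1520558/255 + 2617 = -853223/255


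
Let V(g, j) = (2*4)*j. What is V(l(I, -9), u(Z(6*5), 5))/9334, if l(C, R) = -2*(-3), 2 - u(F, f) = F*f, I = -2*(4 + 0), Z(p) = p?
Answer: -592/4667 ≈ -0.12685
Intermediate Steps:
I = -8 (I = -2*4 = -8)
u(F, f) = 2 - F*f
l(C, R) = 6
V(g, j) = 8*j
V(l(I, -9), u(Z(6*5), 5))/9334 = (8*(2 - 1*6*5*5))/9334 = (8*(2 - 1*30*5))*(1/9334) = (8*(2 - 150))*(1/9334) = (8*(-148))*(1/9334) = -1184*1/9334 = -592/4667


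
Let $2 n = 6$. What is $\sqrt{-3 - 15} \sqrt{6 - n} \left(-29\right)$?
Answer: $- 87 i \sqrt{6} \approx - 213.11 i$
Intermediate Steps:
$n = 3$ ($n = \frac{1}{2} \cdot 6 = 3$)
$\sqrt{-3 - 15} \sqrt{6 - n} \left(-29\right) = \sqrt{-3 - 15} \sqrt{6 - 3} \left(-29\right) = \sqrt{-18} \sqrt{6 - 3} \left(-29\right) = 3 i \sqrt{2} \sqrt{3} \left(-29\right) = 3 i \sqrt{6} \left(-29\right) = - 87 i \sqrt{6}$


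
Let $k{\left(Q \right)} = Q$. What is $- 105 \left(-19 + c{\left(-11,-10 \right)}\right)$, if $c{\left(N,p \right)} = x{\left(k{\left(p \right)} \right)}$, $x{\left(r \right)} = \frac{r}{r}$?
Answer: $1890$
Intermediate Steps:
$x{\left(r \right)} = 1$
$c{\left(N,p \right)} = 1$
$- 105 \left(-19 + c{\left(-11,-10 \right)}\right) = - 105 \left(-19 + 1\right) = \left(-105\right) \left(-18\right) = 1890$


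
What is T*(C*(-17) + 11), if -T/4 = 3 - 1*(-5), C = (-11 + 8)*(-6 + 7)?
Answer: -1984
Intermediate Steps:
C = -3 (C = -3*1 = -3)
T = -32 (T = -4*(3 - 1*(-5)) = -4*(3 + 5) = -4*8 = -32)
T*(C*(-17) + 11) = -32*(-3*(-17) + 11) = -32*(51 + 11) = -32*62 = -1984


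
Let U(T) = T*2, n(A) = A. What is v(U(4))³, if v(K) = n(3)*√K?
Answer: 432*√2 ≈ 610.94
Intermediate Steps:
U(T) = 2*T
v(K) = 3*√K
v(U(4))³ = (3*√(2*4))³ = (3*√8)³ = (3*(2*√2))³ = (6*√2)³ = 432*√2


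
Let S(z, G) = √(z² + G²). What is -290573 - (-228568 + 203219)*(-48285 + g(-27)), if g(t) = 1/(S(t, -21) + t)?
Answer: -59989008815/49 + 25349*√130/147 ≈ -1.2243e+9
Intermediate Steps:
S(z, G) = √(G² + z²)
g(t) = 1/(t + √(441 + t²)) (g(t) = 1/(√((-21)² + t²) + t) = 1/(√(441 + t²) + t) = 1/(t + √(441 + t²)))
-290573 - (-228568 + 203219)*(-48285 + g(-27)) = -290573 - (-228568 + 203219)*(-48285 + 1/(-27 + √(441 + (-27)²))) = -290573 - (-25349)*(-48285 + 1/(-27 + √(441 + 729))) = -290573 - (-25349)*(-48285 + 1/(-27 + √1170)) = -290573 - (-25349)*(-48285 + 1/(-27 + 3*√130)) = -290573 - (1223976465 - 25349/(-27 + 3*√130)) = -290573 + (-1223976465 + 25349/(-27 + 3*√130)) = -1224267038 + 25349/(-27 + 3*√130)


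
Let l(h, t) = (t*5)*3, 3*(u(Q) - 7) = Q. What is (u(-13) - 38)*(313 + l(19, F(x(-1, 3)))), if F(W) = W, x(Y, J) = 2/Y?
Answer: -29998/3 ≈ -9999.3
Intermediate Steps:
u(Q) = 7 + Q/3
l(h, t) = 15*t (l(h, t) = (5*t)*3 = 15*t)
(u(-13) - 38)*(313 + l(19, F(x(-1, 3)))) = ((7 + (1/3)*(-13)) - 38)*(313 + 15*(2/(-1))) = ((7 - 13/3) - 38)*(313 + 15*(2*(-1))) = (8/3 - 38)*(313 + 15*(-2)) = -106*(313 - 30)/3 = -106/3*283 = -29998/3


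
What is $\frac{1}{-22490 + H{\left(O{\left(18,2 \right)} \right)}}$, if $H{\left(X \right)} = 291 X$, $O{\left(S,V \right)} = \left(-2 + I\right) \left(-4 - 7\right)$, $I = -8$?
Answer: $\frac{1}{9520} \approx 0.00010504$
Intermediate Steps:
$O{\left(S,V \right)} = 110$ ($O{\left(S,V \right)} = \left(-2 - 8\right) \left(-4 - 7\right) = \left(-10\right) \left(-11\right) = 110$)
$\frac{1}{-22490 + H{\left(O{\left(18,2 \right)} \right)}} = \frac{1}{-22490 + 291 \cdot 110} = \frac{1}{-22490 + 32010} = \frac{1}{9520}$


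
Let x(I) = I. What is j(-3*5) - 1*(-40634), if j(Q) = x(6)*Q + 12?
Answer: 40556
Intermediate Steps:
j(Q) = 12 + 6*Q (j(Q) = 6*Q + 12 = 12 + 6*Q)
j(-3*5) - 1*(-40634) = (12 + 6*(-3*5)) - 1*(-40634) = (12 + 6*(-15)) + 40634 = (12 - 90) + 40634 = -78 + 40634 = 40556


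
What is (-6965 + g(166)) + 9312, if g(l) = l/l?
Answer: 2348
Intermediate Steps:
g(l) = 1
(-6965 + g(166)) + 9312 = (-6965 + 1) + 9312 = -6964 + 9312 = 2348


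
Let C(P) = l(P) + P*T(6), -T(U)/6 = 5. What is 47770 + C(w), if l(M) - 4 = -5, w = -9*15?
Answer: 51819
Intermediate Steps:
w = -135
T(U) = -30 (T(U) = -6*5 = -30)
l(M) = -1 (l(M) = 4 - 5 = -1)
C(P) = -1 - 30*P (C(P) = -1 + P*(-30) = -1 - 30*P)
47770 + C(w) = 47770 + (-1 - 30*(-135)) = 47770 + (-1 + 4050) = 47770 + 4049 = 51819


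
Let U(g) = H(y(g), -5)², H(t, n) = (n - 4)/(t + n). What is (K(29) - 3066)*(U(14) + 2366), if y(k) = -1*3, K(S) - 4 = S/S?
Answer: -463756805/64 ≈ -7.2462e+6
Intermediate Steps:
K(S) = 5 (K(S) = 4 + S/S = 4 + 1 = 5)
y(k) = -3
H(t, n) = (-4 + n)/(n + t)
U(g) = 81/64 (U(g) = ((-4 - 5)/(-5 - 3))² = (-9/(-8))² = (-⅛*(-9))² = (9/8)² = 81/64)
(K(29) - 3066)*(U(14) + 2366) = (5 - 3066)*(81/64 + 2366) = -3061*151505/64 = -463756805/64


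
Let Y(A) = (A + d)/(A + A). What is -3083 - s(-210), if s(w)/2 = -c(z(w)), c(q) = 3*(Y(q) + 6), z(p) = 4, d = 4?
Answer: -3041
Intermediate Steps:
Y(A) = (4 + A)/(2*A) (Y(A) = (A + 4)/(A + A) = (4 + A)/((2*A)) = (4 + A)*(1/(2*A)) = (4 + A)/(2*A))
c(q) = 18 + 3*(4 + q)/(2*q) (c(q) = 3*((4 + q)/(2*q) + 6) = 3*(6 + (4 + q)/(2*q)) = 18 + 3*(4 + q)/(2*q))
s(w) = -42 (s(w) = 2*(-(39/2 + 6/4)) = 2*(-(39/2 + 6*(1/4))) = 2*(-(39/2 + 3/2)) = 2*(-1*21) = 2*(-21) = -42)
-3083 - s(-210) = -3083 - 1*(-42) = -3083 + 42 = -3041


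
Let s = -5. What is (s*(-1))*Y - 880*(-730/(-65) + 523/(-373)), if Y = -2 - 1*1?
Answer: -42012655/4849 ≈ -8664.2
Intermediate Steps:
Y = -3 (Y = -2 - 1 = -3)
(s*(-1))*Y - 880*(-730/(-65) + 523/(-373)) = -5*(-1)*(-3) - 880*(-730/(-65) + 523/(-373)) = 5*(-3) - 880*(-730*(-1/65) + 523*(-1/373)) = -15 - 880*(146/13 - 523/373) = -15 - 880*47659/4849 = -15 - 41939920/4849 = -42012655/4849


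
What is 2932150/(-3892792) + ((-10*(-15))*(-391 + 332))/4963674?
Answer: -1215723994025/1610212536484 ≈ -0.75501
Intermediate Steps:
2932150/(-3892792) + ((-10*(-15))*(-391 + 332))/4963674 = 2932150*(-1/3892792) + (150*(-59))*(1/4963674) = -1466075/1946396 - 8850*1/4963674 = -1466075/1946396 - 1475/827279 = -1215723994025/1610212536484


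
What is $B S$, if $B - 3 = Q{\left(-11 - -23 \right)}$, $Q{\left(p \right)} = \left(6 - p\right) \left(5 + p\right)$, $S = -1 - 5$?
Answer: $594$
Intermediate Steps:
$S = -6$ ($S = -1 - 5 = -6$)
$Q{\left(p \right)} = \left(5 + p\right) \left(6 - p\right)$
$B = -99$ ($B = 3 - \left(-42 + \left(-11 - -23\right)^{2}\right) = 3 + \left(30 + \left(-11 + 23\right) - \left(-11 + 23\right)^{2}\right) = 3 + \left(30 + 12 - 12^{2}\right) = 3 + \left(30 + 12 - 144\right) = 3 - 102 = -99$)
$B S = \left(-99\right) \left(-6\right) = 594$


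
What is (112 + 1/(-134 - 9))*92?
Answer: 1473380/143 ≈ 10303.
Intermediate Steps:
(112 + 1/(-134 - 9))*92 = (112 + 1/(-143))*92 = (112 - 1/143)*92 = (16015/143)*92 = 1473380/143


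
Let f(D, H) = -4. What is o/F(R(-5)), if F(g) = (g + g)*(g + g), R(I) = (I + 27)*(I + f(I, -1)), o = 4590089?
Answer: 4590089/156816 ≈ 29.271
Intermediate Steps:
R(I) = (-4 + I)*(27 + I) (R(I) = (I + 27)*(I - 4) = (27 + I)*(-4 + I) = (-4 + I)*(27 + I))
F(g) = 4*g² (F(g) = (2*g)*(2*g) = 4*g²)
o/F(R(-5)) = 4590089/((4*(-108 + (-5)² + 23*(-5))²)) = 4590089/((4*(-108 + 25 - 115)²)) = 4590089/((4*(-198)²)) = 4590089/((4*39204)) = 4590089/156816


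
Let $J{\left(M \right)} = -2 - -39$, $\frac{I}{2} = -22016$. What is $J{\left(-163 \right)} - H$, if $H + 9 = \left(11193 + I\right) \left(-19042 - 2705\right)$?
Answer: $-714149687$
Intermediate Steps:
$I = -44032$ ($I = 2 \left(-22016\right) = -44032$)
$J{\left(M \right)} = 37$ ($J{\left(M \right)} = -2 + 39 = 37$)
$H = 714149724$ ($H = -9 + \left(11193 - 44032\right) \left(-19042 - 2705\right) = -9 - -714149733 = -9 + 714149733 = 714149724$)
$J{\left(-163 \right)} - H = 37 - 714149724 = -714149687$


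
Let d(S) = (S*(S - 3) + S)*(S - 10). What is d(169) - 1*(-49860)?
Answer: 4537317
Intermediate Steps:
d(S) = (-10 + S)*(S + S*(-3 + S)) (d(S) = (S*(-3 + S) + S)*(-10 + S) = (S + S*(-3 + S))*(-10 + S) = (-10 + S)*(S + S*(-3 + S)))
d(169) - 1*(-49860) = 169*(20 + 169² - 12*169) - 1*(-49860) = 169*(20 + 28561 - 2028) + 49860 = 169*26553 + 49860 = 4487457 + 49860 = 4537317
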